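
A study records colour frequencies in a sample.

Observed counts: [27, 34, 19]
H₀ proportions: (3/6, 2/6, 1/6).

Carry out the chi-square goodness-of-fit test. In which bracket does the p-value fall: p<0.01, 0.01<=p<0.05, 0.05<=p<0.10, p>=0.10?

n = 80; E_i = n·p_i = [40.00, 26.67, 13.33]
χ² = (27−40.00)²/40.00 + (34−26.67)²/26.67 + (19−13.33)²/13.33 = 8.6500
df = 2
p-value (upper-tail) = 0.01323
→ bracket: 0.01<=p<0.05

p-value bracket: 0.01<=p<0.05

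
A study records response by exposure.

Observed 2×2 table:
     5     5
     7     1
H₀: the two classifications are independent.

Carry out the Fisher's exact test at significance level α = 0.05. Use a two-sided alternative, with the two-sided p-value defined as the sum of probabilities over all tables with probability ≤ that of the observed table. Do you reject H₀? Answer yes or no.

reject H₀: no

Margins: r₁=10, r₂=8, c₁=12, c₂=6, n=18
p_obs = C(10,5)·C(8,7)/C(18,12); sum pmf over tables with pmf ≤ p_obs
p-value (two-sided) = 0.15158
At α=0.05: p ≥ α → fail to reject H₀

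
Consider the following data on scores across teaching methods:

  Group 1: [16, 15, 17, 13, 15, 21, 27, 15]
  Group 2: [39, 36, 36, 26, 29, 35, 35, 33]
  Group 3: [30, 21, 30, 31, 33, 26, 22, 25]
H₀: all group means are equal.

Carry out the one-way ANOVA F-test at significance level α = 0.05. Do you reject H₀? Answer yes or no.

reject H₀: yes

Group means [17.38, 33.62, 27.25], grand mean 26.083
SSB = Σnᵢ(x̄ᵢ−x̄)² = 1072.583; SSW = ΣΣ(x−x̄ᵢ)² = 403.250
MSB = 1072.583/2 = 536.2917; MSW = 403.250/21 = 19.2024
F = MSB/MSW = 27.9284
df = (2, 21)
p-value (upper-tail) = 0.00000
At α=0.05: p < α → reject H₀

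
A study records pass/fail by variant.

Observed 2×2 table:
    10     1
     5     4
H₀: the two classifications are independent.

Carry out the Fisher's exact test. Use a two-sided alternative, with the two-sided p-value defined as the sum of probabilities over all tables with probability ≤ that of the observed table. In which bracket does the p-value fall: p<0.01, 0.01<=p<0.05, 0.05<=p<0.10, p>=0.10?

p-value bracket: p>=0.10

Margins: r₁=11, r₂=9, c₁=15, c₂=5, n=20
p_obs = C(11,10)·C(9,5)/C(20,15); sum pmf over tables with pmf ≤ p_obs
p-value (two-sided) = 0.12732
→ bracket: p>=0.10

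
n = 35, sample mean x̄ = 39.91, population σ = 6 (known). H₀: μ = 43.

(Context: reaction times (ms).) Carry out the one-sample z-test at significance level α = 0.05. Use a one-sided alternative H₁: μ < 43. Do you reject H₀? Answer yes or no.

reject H₀: yes

SE = σ/√n = 6/√35 = 1.0142
z = (x̄−μ₀)/SE = (39.91−43)/1.0142 = -3.0468
p-value (one-sided, H₁ less) = 0.00116
At α=0.05: p < α → reject H₀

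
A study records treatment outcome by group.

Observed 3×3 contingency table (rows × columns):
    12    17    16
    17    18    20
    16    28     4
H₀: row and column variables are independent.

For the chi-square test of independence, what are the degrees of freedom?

df = (r−1)(c−1) = (3−1)·(3−1) = 4

degrees of freedom = 4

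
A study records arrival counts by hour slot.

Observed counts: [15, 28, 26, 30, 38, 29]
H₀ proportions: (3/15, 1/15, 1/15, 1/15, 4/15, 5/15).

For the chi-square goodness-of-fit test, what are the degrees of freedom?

df = k − 1 = 6 − 1 = 5

degrees of freedom = 5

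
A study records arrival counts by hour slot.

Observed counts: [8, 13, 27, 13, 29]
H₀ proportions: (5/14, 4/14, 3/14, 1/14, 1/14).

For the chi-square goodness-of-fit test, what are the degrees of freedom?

df = k − 1 = 5 − 1 = 4

degrees of freedom = 4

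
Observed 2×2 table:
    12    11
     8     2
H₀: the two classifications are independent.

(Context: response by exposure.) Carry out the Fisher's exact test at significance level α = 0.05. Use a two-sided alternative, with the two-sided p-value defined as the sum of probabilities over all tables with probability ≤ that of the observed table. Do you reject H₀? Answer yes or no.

reject H₀: no

Margins: r₁=23, r₂=10, c₁=20, c₂=13, n=33
p_obs = C(23,12)·C(10,8)/C(33,20); sum pmf over tables with pmf ≤ p_obs
p-value (two-sided) = 0.24549
At α=0.05: p ≥ α → fail to reject H₀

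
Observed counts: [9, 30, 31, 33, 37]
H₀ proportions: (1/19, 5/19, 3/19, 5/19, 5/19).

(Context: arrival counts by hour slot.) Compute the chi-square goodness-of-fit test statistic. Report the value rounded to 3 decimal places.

n = 140; E_i = n·p_i = [7.37, 36.84, 22.11, 36.84, 36.84]
χ² = (9−7.37)²/7.37 + (30−36.84)²/36.84 + (31−22.11)²/22.11 + (33−36.84)²/36.84 + (37−36.84)²/36.84 = 5.6124
df = 4

test statistic = 5.612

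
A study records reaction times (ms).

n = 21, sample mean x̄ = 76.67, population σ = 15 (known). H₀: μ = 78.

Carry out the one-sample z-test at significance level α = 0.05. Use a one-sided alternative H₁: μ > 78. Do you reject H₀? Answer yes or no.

reject H₀: no

SE = σ/√n = 15/√21 = 3.2733
z = (x̄−μ₀)/SE = (76.67−78)/3.2733 = -0.4063
p-value (one-sided, H₁ greater) = 0.65775
At α=0.05: p ≥ α → fail to reject H₀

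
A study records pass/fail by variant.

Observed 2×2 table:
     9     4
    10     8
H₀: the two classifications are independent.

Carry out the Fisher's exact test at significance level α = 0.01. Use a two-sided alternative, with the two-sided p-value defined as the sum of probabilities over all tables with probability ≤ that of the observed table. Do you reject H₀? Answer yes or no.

reject H₀: no

Margins: r₁=13, r₂=18, c₁=19, c₂=12, n=31
p_obs = C(13,9)·C(18,10)/C(31,19); sum pmf over tables with pmf ≤ p_obs
p-value (two-sided) = 0.48403
At α=0.01: p ≥ α → fail to reject H₀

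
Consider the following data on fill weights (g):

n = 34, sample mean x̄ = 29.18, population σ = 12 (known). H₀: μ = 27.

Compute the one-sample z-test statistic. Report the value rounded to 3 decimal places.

test statistic = 1.059

SE = σ/√n = 12/√34 = 2.0580
z = (x̄−μ₀)/SE = (29.18−27)/2.0580 = 1.0593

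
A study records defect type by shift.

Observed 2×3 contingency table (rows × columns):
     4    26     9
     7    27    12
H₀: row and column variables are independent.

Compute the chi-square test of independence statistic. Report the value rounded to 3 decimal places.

Row totals [39, 46], col totals [11, 53, 21], n=85
χ² = (4−5.05)²/5.05 + (26−24.32)²/24.32 + (9−9.64)²/9.64 + (7−5.95)²/5.95 + (27−28.68)²/28.68 + (12−11.36)²/11.36 = 0.6939
df = 2

test statistic = 0.694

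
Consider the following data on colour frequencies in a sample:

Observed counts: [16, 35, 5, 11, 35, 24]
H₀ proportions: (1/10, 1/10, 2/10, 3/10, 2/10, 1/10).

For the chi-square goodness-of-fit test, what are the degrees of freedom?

degrees of freedom = 5

df = k − 1 = 6 − 1 = 5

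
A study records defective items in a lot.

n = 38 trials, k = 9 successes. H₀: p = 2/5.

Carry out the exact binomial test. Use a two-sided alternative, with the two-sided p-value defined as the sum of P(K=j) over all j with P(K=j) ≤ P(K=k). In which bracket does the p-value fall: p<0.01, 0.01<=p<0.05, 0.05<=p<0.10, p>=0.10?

Exact binomial: n=38, k=9, p₀=2/5=0.4000
P(X=j) = C(n,j)·p₀^j·(1−p₀)^(n−j); p = Σ P(X=j) over j with P(X=j) ≤ P(X=9)
p-value (two-sided) = 0.04624
→ bracket: 0.01<=p<0.05

p-value bracket: 0.01<=p<0.05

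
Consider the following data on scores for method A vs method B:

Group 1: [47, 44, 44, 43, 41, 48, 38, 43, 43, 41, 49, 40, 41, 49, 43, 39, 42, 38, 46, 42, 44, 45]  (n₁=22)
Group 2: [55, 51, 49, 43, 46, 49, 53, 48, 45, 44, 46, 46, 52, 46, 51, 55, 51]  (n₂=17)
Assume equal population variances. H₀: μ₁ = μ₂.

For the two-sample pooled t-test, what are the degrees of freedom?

df = n₁ + n₂ − 2 = 22 + 17 − 2 = 37

degrees of freedom = 37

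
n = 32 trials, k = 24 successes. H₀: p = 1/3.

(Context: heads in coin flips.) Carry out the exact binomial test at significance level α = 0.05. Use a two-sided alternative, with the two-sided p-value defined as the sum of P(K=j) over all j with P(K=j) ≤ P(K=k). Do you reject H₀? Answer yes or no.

reject H₀: yes

Exact binomial: n=32, k=24, p₀=1/3=0.3333
P(X=j) = C(n,j)·p₀^j·(1−p₀)^(n−j); p = Σ P(X=j) over j with P(X=j) ≤ P(X=24)
p-value (two-sided) = 0.00000
At α=0.05: p < α → reject H₀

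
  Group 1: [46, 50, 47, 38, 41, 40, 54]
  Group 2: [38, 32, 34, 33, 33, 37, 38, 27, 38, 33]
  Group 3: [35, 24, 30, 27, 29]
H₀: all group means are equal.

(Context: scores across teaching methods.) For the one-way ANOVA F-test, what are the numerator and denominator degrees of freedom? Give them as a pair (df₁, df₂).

degrees of freedom = [2, 19]

k = 3 groups, N = 22 total
df = (k−1, N−k) = (3−1, 22−3) = (2, 19)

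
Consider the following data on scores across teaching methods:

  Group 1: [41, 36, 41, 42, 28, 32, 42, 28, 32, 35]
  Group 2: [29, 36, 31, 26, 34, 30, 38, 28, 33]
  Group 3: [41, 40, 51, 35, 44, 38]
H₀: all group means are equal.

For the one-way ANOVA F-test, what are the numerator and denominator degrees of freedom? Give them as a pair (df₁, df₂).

k = 3 groups, N = 25 total
df = (k−1, N−k) = (3−1, 25−3) = (2, 22)

degrees of freedom = [2, 22]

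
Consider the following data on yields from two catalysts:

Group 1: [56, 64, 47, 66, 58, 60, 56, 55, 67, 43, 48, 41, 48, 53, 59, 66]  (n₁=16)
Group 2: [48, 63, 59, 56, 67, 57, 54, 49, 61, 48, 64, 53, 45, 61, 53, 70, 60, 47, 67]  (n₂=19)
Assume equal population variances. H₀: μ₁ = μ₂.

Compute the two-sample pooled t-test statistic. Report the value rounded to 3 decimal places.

test statistic = -0.567

x̄₁=55.438, s₁=8.254, n₁=16
x̄₂=56.947, s₂=7.494, n₂=19
s_p² = [15·8.254² + 18·7.494²]/33 = 61.6026
SE = √(s_p²·(1/16+1/19)) = 2.6632
t = (55.438−56.947)/2.6632 = -0.5669
df = 33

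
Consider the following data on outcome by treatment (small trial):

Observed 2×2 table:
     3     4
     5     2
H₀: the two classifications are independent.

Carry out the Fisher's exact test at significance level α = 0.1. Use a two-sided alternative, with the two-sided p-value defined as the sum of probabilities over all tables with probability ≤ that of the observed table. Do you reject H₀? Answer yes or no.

Margins: r₁=7, r₂=7, c₁=8, c₂=6, n=14
p_obs = C(7,3)·C(7,5)/C(14,8); sum pmf over tables with pmf ≤ p_obs
p-value (two-sided) = 0.59207
At α=0.1: p ≥ α → fail to reject H₀

reject H₀: no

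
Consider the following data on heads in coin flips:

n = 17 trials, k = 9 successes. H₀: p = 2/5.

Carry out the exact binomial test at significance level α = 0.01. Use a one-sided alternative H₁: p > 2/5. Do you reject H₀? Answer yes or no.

reject H₀: no

Exact binomial: n=17, k=9, p₀=2/5=0.4000
P(X≥9) from Σ C(n,i)·p₀^i·(1−p₀)^(n−i)
p-value (one-sided, H₁ greater) = 0.19894
At α=0.01: p ≥ α → fail to reject H₀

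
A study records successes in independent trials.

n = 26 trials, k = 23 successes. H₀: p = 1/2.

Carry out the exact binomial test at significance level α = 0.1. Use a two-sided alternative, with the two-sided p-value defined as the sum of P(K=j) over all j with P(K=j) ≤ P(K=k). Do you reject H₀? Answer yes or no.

reject H₀: yes

Exact binomial: n=26, k=23, p₀=1/2=0.5000
P(X=j) = C(n,j)·p₀^j·(1−p₀)^(n−j); p = Σ P(X=j) over j with P(X=j) ≤ P(X=23)
p-value (two-sided) = 0.00009
At α=0.1: p < α → reject H₀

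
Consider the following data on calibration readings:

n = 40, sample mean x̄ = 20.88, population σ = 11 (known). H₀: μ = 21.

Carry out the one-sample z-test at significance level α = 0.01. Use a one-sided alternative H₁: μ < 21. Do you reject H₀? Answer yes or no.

reject H₀: no

SE = σ/√n = 11/√40 = 1.7393
z = (x̄−μ₀)/SE = (20.88−21)/1.7393 = -0.0690
p-value (one-sided, H₁ less) = 0.47250
At α=0.01: p ≥ α → fail to reject H₀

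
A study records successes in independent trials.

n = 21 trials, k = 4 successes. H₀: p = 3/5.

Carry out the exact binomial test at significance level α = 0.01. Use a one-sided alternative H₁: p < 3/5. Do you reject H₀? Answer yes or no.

reject H₀: yes

Exact binomial: n=21, k=4, p₀=3/5=0.6000
P(X≤4) from Σ C(n,i)·p₀^i·(1−p₀)^(n−i)
p-value (one-sided, H₁ less) = 0.00016
At α=0.01: p < α → reject H₀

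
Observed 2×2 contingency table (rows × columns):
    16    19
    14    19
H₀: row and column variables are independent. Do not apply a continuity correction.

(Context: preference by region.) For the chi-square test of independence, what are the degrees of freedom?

degrees of freedom = 1

df = (r−1)(c−1) = (2−1)·(2−1) = 1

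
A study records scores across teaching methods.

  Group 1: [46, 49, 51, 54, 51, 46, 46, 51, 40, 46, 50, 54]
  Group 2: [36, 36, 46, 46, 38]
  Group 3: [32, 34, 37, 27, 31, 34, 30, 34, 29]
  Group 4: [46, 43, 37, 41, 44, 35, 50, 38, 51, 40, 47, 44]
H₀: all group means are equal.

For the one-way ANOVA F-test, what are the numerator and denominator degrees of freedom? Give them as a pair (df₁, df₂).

degrees of freedom = [3, 34]

k = 4 groups, N = 38 total
df = (k−1, N−k) = (4−1, 38−4) = (3, 34)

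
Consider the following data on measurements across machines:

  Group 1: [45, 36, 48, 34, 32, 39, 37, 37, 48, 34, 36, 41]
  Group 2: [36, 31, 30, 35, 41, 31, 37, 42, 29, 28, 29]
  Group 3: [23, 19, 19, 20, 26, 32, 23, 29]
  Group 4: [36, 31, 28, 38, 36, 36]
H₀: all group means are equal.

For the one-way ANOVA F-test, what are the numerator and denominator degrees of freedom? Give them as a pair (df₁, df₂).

k = 4 groups, N = 37 total
df = (k−1, N−k) = (4−1, 37−4) = (3, 33)

degrees of freedom = [3, 33]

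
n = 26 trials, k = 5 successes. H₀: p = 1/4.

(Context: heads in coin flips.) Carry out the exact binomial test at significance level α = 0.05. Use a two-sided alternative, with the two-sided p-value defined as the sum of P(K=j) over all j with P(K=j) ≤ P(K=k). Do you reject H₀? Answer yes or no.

Exact binomial: n=26, k=5, p₀=1/4=0.2500
P(X=j) = C(n,j)·p₀^j·(1−p₀)^(n−j); p = Σ P(X=j) over j with P(X=j) ≤ P(X=5)
p-value (two-sided) = 0.65199
At α=0.05: p ≥ α → fail to reject H₀

reject H₀: no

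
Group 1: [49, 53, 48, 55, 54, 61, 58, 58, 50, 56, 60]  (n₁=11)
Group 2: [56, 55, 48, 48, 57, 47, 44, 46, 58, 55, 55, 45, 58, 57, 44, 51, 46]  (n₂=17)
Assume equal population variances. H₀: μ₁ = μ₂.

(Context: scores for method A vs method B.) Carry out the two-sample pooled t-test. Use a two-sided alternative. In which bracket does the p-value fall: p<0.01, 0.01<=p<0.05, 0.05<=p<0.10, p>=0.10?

p-value bracket: 0.05<=p<0.10

x̄₁=54.727, s₁=4.407, n₁=11
x̄₂=51.176, s₂=5.365, n₂=17
s_p² = [10·4.407² + 16·5.365²]/26 = 25.1789
SE = √(s_p²·(1/11+1/17)) = 1.9417
t = (54.727−51.176)/1.9417 = 1.8287
df = 26
p-value (two-sided) = 0.07893
→ bracket: 0.05<=p<0.10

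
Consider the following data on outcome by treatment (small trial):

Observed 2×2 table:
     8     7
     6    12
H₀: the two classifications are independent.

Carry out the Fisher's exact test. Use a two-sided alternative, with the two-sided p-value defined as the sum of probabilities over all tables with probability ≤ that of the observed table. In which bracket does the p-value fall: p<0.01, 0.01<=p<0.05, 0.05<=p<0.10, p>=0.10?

Margins: r₁=15, r₂=18, c₁=14, c₂=19, n=33
p_obs = C(15,8)·C(18,6)/C(33,14); sum pmf over tables with pmf ≤ p_obs
p-value (two-sided) = 0.30411
→ bracket: p>=0.10

p-value bracket: p>=0.10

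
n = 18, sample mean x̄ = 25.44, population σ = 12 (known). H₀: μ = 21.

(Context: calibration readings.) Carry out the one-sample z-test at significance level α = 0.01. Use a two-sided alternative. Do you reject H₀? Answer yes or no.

reject H₀: no

SE = σ/√n = 12/√18 = 2.8284
z = (x̄−μ₀)/SE = (25.44−21)/2.8284 = 1.5698
p-value (two-sided) = 0.11647
At α=0.01: p ≥ α → fail to reject H₀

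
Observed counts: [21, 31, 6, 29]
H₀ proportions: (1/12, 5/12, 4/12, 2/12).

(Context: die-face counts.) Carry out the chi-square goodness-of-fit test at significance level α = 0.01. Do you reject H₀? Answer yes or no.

reject H₀: yes

n = 87; E_i = n·p_i = [7.25, 36.25, 29.00, 14.50]
χ² = (21−7.25)²/7.25 + (31−36.25)²/36.25 + (6−29.00)²/29.00 + (29−14.50)²/14.50 = 59.5793
df = 3
p-value (upper-tail) = 0.00000
At α=0.01: p < α → reject H₀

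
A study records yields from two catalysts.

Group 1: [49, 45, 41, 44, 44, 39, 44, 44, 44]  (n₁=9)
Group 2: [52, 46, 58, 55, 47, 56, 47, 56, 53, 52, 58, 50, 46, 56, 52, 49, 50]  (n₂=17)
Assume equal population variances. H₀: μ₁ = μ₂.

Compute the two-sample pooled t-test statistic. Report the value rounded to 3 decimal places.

x̄₁=43.778, s₁=2.728, n₁=9
x̄₂=51.941, s₂=4.100, n₂=17
s_p² = [8·2.728² + 16·4.100²]/24 = 13.6874
SE = √(s_p²·(1/9+1/17)) = 1.5251
t = (43.778−51.941)/1.5251 = -5.3527
df = 24

test statistic = -5.353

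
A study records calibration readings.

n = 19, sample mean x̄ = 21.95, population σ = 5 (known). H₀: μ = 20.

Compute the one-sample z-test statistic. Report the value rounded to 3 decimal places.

SE = σ/√n = 5/√19 = 1.1471
z = (x̄−μ₀)/SE = (21.95−20)/1.1471 = 1.7000

test statistic = 1.700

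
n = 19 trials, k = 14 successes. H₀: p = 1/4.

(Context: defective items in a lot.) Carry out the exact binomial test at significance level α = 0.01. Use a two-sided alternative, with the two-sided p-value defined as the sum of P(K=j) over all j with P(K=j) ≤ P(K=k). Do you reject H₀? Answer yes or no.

reject H₀: yes

Exact binomial: n=19, k=14, p₀=1/4=0.2500
P(X=j) = C(n,j)·p₀^j·(1−p₀)^(n−j); p = Σ P(X=j) over j with P(X=j) ≤ P(X=14)
p-value (two-sided) = 0.00001
At α=0.01: p < α → reject H₀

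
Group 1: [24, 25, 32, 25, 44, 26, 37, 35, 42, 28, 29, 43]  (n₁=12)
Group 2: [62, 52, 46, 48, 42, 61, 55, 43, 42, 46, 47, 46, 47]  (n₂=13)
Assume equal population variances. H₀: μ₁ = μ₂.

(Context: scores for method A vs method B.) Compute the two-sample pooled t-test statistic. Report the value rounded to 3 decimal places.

test statistic = -5.837

x̄₁=32.500, s₁=7.502, n₁=12
x̄₂=49.000, s₂=6.633, n₂=13
s_p² = [11·7.502² + 12·6.633²]/23 = 49.8696
SE = √(s_p²·(1/12+1/13)) = 2.8270
t = (32.500−49.000)/2.8270 = -5.8366
df = 23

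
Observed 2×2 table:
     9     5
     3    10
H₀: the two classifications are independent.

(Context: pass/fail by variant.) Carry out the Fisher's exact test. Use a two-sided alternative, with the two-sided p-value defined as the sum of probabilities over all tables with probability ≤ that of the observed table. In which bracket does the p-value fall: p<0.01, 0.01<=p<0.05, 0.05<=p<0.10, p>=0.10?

p-value bracket: 0.05<=p<0.10

Margins: r₁=14, r₂=13, c₁=12, c₂=15, n=27
p_obs = C(14,9)·C(13,3)/C(27,12); sum pmf over tables with pmf ≤ p_obs
p-value (two-sided) = 0.05424
→ bracket: 0.05<=p<0.10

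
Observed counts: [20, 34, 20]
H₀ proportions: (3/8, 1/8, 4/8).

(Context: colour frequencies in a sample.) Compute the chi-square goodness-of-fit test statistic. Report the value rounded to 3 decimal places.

test statistic = 76.198

n = 74; E_i = n·p_i = [27.75, 9.25, 37.00]
χ² = (20−27.75)²/27.75 + (34−9.25)²/9.25 + (20−37.00)²/37.00 = 76.1982
df = 2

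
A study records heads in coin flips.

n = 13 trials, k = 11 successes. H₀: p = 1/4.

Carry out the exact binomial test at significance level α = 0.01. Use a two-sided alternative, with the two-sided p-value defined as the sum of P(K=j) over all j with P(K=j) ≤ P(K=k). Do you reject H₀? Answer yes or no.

Exact binomial: n=13, k=11, p₀=1/4=0.2500
P(X=j) = C(n,j)·p₀^j·(1−p₀)^(n−j); p = Σ P(X=j) over j with P(X=j) ≤ P(X=11)
p-value (two-sided) = 0.00001
At α=0.01: p < α → reject H₀

reject H₀: yes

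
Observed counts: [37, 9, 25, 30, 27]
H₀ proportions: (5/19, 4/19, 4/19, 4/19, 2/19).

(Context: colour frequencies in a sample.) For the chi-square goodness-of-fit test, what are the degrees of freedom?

degrees of freedom = 4

df = k − 1 = 5 − 1 = 4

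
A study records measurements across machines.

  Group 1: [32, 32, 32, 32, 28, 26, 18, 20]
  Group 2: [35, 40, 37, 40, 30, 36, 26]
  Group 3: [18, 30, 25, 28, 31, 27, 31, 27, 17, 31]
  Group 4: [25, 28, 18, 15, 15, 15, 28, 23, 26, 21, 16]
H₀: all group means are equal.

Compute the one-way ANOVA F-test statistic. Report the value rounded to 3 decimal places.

test statistic = 9.779

Group means [27.50, 34.86, 26.50, 20.91], grand mean 26.639
SSB = Σnᵢ(x̄ᵢ−x̄)² = 840.039; SSW = ΣΣ(x−x̄ᵢ)² = 916.266
MSB = 840.039/3 = 280.0131; MSW = 916.266/32 = 28.6333
F = MSB/MSW = 9.7793
df = (3, 32)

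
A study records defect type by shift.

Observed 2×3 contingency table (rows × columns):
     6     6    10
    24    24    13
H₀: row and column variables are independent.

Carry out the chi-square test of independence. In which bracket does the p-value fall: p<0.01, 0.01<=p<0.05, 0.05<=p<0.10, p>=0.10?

Row totals [22, 61], col totals [30, 30, 23], n=83
χ² = (6−7.95)²/7.95 + (6−7.95)²/7.95 + (10−6.10)²/6.10 + (24−22.05)²/22.05 + (24−22.05)²/22.05 + (13−16.90)²/16.90 = 4.7047
df = 2
p-value (upper-tail) = 0.09514
→ bracket: 0.05<=p<0.10

p-value bracket: 0.05<=p<0.10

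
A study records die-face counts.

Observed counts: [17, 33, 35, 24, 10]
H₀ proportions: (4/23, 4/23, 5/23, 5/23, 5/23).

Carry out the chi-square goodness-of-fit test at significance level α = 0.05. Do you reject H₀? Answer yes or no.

reject H₀: yes

n = 119; E_i = n·p_i = [20.70, 20.70, 25.87, 25.87, 25.87]
χ² = (17−20.70)²/20.70 + (33−20.70)²/20.70 + (35−25.87)²/25.87 + (24−25.87)²/25.87 + (10−25.87)²/25.87 = 21.0681
df = 4
p-value (upper-tail) = 0.00031
At α=0.05: p < α → reject H₀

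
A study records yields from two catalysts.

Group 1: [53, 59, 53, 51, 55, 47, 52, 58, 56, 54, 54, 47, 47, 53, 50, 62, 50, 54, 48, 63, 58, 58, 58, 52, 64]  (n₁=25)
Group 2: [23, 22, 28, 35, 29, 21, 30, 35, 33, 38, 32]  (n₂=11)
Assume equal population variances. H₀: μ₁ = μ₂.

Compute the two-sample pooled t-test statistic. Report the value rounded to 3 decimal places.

x̄₁=54.240, s₁=4.884, n₁=25
x̄₂=29.636, s₂=5.697, n₂=11
s_p² = [24·4.884² + 10·5.697²]/34 = 26.3855
SE = √(s_p²·(1/25+1/11)) = 1.8585
t = (54.240−29.636)/1.8585 = 13.2383
df = 34

test statistic = 13.238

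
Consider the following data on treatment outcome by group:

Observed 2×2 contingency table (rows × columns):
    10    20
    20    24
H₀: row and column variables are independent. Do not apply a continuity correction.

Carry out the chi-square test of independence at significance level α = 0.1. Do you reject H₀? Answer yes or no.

Row totals [30, 44], col totals [30, 44], n=74
χ² = (10−12.16)²/12.16 + (20−17.84)²/17.84 + (20−17.84)²/17.84 + (24−26.16)²/26.16 = 1.0872
df = 1
p-value (upper-tail) = 0.29708
At α=0.1: p ≥ α → fail to reject H₀

reject H₀: no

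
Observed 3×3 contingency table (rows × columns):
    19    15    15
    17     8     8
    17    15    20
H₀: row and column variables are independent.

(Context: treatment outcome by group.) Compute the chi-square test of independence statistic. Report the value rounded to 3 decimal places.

test statistic = 3.434

Row totals [49, 33, 52], col totals [53, 38, 43], n=134
χ² = (19−19.38)²/19.38 + (15−13.90)²/13.90 + (15−15.72)²/15.72 + (17−13.05)²/13.05 + (8−9.36)²/9.36 + (8−10.59)²/10.59 + (17−20.57)²/20.57 + (15−14.75)²/14.75 + (20−16.69)²/16.69 = 3.4340
df = 4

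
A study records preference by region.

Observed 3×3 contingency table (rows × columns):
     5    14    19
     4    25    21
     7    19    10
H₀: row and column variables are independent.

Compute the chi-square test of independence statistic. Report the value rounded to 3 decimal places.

Row totals [38, 50, 36], col totals [16, 58, 50], n=124
χ² = (5−4.90)²/4.90 + (14−17.77)²/17.77 + (19−15.32)²/15.32 + (4−6.45)²/6.45 + (25−23.39)²/23.39 + (21−20.16)²/20.16 + (7−4.65)²/4.65 + (19−16.84)²/16.84 + (10−14.52)²/14.52 = 5.6398
df = 4

test statistic = 5.640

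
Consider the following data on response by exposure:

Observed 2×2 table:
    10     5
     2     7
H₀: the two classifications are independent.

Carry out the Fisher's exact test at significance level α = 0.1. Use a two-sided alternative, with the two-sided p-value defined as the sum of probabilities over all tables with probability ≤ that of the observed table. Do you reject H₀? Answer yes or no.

Margins: r₁=15, r₂=9, c₁=12, c₂=12, n=24
p_obs = C(15,10)·C(9,2)/C(24,12); sum pmf over tables with pmf ≤ p_obs
p-value (two-sided) = 0.08938
At α=0.1: p < α → reject H₀

reject H₀: yes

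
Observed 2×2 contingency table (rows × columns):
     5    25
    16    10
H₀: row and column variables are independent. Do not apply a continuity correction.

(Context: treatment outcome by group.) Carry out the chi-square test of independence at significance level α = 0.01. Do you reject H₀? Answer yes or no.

Row totals [30, 26], col totals [21, 35], n=56
χ² = (5−11.25)²/11.25 + (25−18.75)²/18.75 + (16−9.75)²/9.75 + (10−16.25)²/16.25 = 11.9658
df = 1
p-value (upper-tail) = 0.00054
At α=0.01: p < α → reject H₀

reject H₀: yes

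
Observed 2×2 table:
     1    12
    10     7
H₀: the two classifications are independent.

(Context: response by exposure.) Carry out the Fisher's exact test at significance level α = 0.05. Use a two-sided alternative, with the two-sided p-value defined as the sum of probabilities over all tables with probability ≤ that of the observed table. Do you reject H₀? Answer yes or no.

reject H₀: yes

Margins: r₁=13, r₂=17, c₁=11, c₂=19, n=30
p_obs = C(13,1)·C(17,10)/C(30,11); sum pmf over tables with pmf ≤ p_obs
p-value (two-sided) = 0.00673
At α=0.05: p < α → reject H₀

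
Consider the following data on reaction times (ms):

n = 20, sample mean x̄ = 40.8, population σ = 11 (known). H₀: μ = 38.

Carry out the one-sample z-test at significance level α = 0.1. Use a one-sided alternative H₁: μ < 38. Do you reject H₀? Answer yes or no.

SE = σ/√n = 11/√20 = 2.4597
z = (x̄−μ₀)/SE = (40.8−38)/2.4597 = 1.1384
p-value (one-sided, H₁ less) = 0.87252
At α=0.1: p ≥ α → fail to reject H₀

reject H₀: no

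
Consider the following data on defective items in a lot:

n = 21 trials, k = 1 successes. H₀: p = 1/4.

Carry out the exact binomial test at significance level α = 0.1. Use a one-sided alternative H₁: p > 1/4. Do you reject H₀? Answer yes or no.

Exact binomial: n=21, k=1, p₀=1/4=0.2500
P(X≥1) from Σ C(n,i)·p₀^i·(1−p₀)^(n−i)
p-value (one-sided, H₁ greater) = 0.99762
At α=0.1: p ≥ α → fail to reject H₀

reject H₀: no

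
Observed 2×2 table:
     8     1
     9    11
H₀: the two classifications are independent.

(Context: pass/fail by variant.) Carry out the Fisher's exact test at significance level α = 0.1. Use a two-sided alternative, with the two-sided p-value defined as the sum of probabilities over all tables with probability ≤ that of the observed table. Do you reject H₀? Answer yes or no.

Margins: r₁=9, r₂=20, c₁=17, c₂=12, n=29
p_obs = C(9,8)·C(20,9)/C(29,17); sum pmf over tables with pmf ≤ p_obs
p-value (two-sided) = 0.04317
At α=0.1: p < α → reject H₀

reject H₀: yes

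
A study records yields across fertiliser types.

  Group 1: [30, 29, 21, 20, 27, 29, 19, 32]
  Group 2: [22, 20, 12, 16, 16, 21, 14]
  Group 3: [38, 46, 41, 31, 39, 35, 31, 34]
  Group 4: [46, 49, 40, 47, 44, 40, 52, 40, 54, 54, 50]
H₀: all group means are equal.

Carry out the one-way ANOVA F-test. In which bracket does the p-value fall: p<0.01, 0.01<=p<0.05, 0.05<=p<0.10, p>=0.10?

Group means [25.88, 17.29, 36.88, 46.91], grand mean 33.500
SSB = Σnᵢ(x̄ᵢ−x̄)² = 4374.412; SSW = ΣΣ(x−x̄ᵢ)² = 746.088
MSB = 4374.412/3 = 1458.1374; MSW = 746.088/30 = 24.8696
F = MSB/MSW = 58.6313
df = (3, 30)
p-value (upper-tail) = 0.00000
→ bracket: p<0.01

p-value bracket: p<0.01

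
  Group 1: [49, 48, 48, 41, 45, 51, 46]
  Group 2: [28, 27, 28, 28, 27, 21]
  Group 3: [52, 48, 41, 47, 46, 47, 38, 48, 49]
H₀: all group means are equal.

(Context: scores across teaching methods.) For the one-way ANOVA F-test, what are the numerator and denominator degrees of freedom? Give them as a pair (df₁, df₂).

k = 3 groups, N = 22 total
df = (k−1, N−k) = (3−1, 22−3) = (2, 19)

degrees of freedom = [2, 19]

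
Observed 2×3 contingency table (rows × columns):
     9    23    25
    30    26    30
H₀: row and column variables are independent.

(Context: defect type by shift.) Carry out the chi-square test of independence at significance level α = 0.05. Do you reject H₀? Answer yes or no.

Row totals [57, 86], col totals [39, 49, 55], n=143
χ² = (9−15.55)²/15.55 + (23−19.53)²/19.53 + (25−21.92)²/21.92 + (30−23.45)²/23.45 + (26−29.47)²/29.47 + (30−33.08)²/33.08 = 6.3249
df = 2
p-value (upper-tail) = 0.04232
At α=0.05: p < α → reject H₀

reject H₀: yes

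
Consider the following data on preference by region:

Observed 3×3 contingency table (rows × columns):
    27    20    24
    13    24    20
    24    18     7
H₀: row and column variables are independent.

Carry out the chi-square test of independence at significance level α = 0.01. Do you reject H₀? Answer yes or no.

reject H₀: no

Row totals [71, 57, 49], col totals [64, 62, 51], n=177
χ² = (27−25.67)²/25.67 + (20−24.87)²/24.87 + (24−20.46)²/20.46 + (13−20.61)²/20.61 + (24−19.97)²/19.97 + (20−16.42)²/16.42 + (24−17.72)²/17.72 + (18−17.16)²/17.16 + (7−14.12)²/14.12 = 11.8971
df = 4
p-value (upper-tail) = 0.01813
At α=0.01: p ≥ α → fail to reject H₀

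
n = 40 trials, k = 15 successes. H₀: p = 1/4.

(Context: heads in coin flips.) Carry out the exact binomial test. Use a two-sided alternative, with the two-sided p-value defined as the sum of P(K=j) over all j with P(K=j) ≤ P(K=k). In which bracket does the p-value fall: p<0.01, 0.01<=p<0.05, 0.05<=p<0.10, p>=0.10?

p-value bracket: 0.05<=p<0.10

Exact binomial: n=40, k=15, p₀=1/4=0.2500
P(X=j) = C(n,j)·p₀^j·(1−p₀)^(n−j); p = Σ P(X=j) over j with P(X=j) ≤ P(X=15)
p-value (two-sided) = 0.09771
→ bracket: 0.05<=p<0.10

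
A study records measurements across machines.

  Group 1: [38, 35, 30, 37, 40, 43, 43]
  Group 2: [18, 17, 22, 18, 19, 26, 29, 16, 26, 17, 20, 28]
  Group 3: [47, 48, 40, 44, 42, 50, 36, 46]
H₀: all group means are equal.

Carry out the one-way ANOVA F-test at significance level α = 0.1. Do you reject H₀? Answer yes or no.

Group means [38.00, 21.33, 44.12], grand mean 32.407
SSB = Σnᵢ(x̄ᵢ−x̄)² = 2788.977; SSW = ΣΣ(x−x̄ᵢ)² = 519.542
MSB = 2788.977/2 = 1394.4884; MSW = 519.542/24 = 21.6476
F = MSB/MSW = 64.4178
df = (2, 24)
p-value (upper-tail) = 0.00000
At α=0.1: p < α → reject H₀

reject H₀: yes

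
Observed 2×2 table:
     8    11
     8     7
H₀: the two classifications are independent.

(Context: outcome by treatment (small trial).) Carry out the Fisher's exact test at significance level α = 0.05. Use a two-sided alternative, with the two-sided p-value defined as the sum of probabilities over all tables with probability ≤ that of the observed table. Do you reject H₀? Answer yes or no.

reject H₀: no

Margins: r₁=19, r₂=15, c₁=16, c₂=18, n=34
p_obs = C(19,8)·C(15,8)/C(34,16); sum pmf over tables with pmf ≤ p_obs
p-value (two-sided) = 0.73028
At α=0.05: p ≥ α → fail to reject H₀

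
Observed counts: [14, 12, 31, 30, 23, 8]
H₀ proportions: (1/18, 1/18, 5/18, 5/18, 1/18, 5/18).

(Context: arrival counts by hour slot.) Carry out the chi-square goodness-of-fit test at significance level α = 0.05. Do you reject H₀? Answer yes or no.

reject H₀: yes

n = 118; E_i = n·p_i = [6.56, 6.56, 32.78, 32.78, 6.56, 32.78]
χ² = (14−6.56)²/6.56 + (12−6.56)²/6.56 + (31−32.78)²/32.78 + (30−32.78)²/32.78 + (23−6.56)²/6.56 + (8−32.78)²/32.78 = 73.2881
df = 5
p-value (upper-tail) = 0.00000
At α=0.05: p < α → reject H₀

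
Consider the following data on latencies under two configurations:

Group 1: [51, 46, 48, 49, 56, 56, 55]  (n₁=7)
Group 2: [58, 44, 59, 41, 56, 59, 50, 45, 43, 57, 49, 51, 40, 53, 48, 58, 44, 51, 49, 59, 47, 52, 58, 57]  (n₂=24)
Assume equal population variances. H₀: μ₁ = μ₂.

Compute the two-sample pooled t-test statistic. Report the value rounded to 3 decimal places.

x̄₁=51.571, s₁=4.117, n₁=7
x̄₂=51.167, s₂=6.232, n₂=24
s_p² = [6·4.117² + 23·6.232²]/29 = 34.3120
SE = √(s_p²·(1/7+1/24)) = 2.5162
t = (51.571−51.167)/2.5162 = 0.1609
df = 29

test statistic = 0.161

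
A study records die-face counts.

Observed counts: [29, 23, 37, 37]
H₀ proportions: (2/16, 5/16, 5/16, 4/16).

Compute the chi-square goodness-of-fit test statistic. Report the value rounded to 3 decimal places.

n = 126; E_i = n·p_i = [15.75, 39.38, 39.38, 31.50]
χ² = (29−15.75)²/15.75 + (23−39.38)²/39.38 + (37−39.38)²/39.38 + (37−31.50)²/31.50 = 19.0603
df = 3

test statistic = 19.060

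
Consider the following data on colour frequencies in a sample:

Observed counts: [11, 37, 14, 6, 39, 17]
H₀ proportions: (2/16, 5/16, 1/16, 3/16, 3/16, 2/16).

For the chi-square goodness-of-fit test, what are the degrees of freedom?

degrees of freedom = 5

df = k − 1 = 6 − 1 = 5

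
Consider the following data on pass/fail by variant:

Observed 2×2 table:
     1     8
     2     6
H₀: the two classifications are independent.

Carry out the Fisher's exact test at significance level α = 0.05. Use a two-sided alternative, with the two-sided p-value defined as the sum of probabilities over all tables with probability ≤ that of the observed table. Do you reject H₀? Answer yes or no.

Margins: r₁=9, r₂=8, c₁=3, c₂=14, n=17
p_obs = C(9,1)·C(8,2)/C(17,3); sum pmf over tables with pmf ≤ p_obs
p-value (two-sided) = 0.57647
At α=0.05: p ≥ α → fail to reject H₀

reject H₀: no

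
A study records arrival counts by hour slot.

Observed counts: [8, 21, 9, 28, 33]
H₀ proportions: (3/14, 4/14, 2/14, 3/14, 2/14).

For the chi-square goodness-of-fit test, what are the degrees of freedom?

df = k − 1 = 5 − 1 = 4

degrees of freedom = 4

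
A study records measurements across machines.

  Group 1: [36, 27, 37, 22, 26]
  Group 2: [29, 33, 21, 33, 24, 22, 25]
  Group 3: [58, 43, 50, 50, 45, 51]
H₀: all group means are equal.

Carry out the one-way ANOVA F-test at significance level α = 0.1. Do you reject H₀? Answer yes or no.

reject H₀: yes

Group means [29.60, 26.71, 49.50], grand mean 35.111
SSB = Σnᵢ(x̄ᵢ−x̄)² = 1887.649; SSW = ΣΣ(x−x̄ᵢ)² = 460.129
MSB = 1887.649/2 = 943.8246; MSW = 460.129/15 = 30.6752
F = MSB/MSW = 30.7683
df = (2, 15)
p-value (upper-tail) = 0.00000
At α=0.1: p < α → reject H₀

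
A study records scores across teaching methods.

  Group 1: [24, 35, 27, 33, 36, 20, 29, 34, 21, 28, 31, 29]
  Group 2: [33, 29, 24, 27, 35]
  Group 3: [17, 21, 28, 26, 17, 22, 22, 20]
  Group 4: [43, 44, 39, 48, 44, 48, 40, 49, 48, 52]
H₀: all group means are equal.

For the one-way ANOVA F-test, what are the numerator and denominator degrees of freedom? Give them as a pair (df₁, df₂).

degrees of freedom = [3, 31]

k = 4 groups, N = 35 total
df = (k−1, N−k) = (4−1, 35−4) = (3, 31)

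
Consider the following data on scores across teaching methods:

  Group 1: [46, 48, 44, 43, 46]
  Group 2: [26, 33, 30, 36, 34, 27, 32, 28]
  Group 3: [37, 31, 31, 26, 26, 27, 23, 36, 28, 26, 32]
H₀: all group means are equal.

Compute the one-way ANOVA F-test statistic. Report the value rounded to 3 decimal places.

Group means [45.40, 30.75, 29.36], grand mean 33.167
SSB = Σnᵢ(x̄ᵢ−x̄)² = 954.088; SSW = ΣΣ(x−x̄ᵢ)² = 301.245
MSB = 954.088/2 = 477.0439; MSW = 301.245/21 = 14.3450
F = MSB/MSW = 33.2550
df = (2, 21)

test statistic = 33.255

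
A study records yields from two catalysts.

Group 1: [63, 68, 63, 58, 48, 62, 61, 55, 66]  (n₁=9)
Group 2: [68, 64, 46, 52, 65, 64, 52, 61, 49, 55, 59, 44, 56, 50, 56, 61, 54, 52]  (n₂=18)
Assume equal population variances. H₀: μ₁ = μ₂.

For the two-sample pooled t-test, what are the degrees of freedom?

degrees of freedom = 25

df = n₁ + n₂ − 2 = 9 + 18 − 2 = 25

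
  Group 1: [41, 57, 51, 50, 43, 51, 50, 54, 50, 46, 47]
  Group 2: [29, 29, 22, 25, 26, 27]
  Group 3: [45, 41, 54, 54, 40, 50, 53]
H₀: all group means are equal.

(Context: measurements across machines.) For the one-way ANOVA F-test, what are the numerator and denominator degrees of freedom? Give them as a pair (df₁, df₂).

degrees of freedom = [2, 21]

k = 3 groups, N = 24 total
df = (k−1, N−k) = (3−1, 24−3) = (2, 21)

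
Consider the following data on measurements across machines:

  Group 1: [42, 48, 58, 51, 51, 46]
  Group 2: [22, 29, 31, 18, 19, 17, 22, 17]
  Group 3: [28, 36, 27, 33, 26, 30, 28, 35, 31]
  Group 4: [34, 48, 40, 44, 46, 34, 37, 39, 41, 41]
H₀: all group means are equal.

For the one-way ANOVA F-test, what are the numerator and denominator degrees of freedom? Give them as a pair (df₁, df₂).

k = 4 groups, N = 33 total
df = (k−1, N−k) = (4−1, 33−4) = (3, 29)

degrees of freedom = [3, 29]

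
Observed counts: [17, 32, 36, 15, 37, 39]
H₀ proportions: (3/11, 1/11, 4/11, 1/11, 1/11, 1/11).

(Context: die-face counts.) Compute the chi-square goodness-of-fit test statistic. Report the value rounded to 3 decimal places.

test statistic = 108.958

n = 176; E_i = n·p_i = [48.00, 16.00, 64.00, 16.00, 16.00, 16.00]
χ² = (17−48.00)²/48.00 + (32−16.00)²/16.00 + (36−64.00)²/64.00 + (15−16.00)²/16.00 + (37−16.00)²/16.00 + (39−16.00)²/16.00 = 108.9583
df = 5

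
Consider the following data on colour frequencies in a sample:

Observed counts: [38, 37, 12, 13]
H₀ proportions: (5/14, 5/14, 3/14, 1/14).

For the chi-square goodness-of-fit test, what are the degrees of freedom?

df = k − 1 = 4 − 1 = 3

degrees of freedom = 3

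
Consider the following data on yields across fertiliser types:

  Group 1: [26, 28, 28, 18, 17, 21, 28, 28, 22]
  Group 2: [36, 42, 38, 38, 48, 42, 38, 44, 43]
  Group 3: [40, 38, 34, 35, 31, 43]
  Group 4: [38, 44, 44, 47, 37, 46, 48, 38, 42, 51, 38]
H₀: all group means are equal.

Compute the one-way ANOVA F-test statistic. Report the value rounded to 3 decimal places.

test statistic = 35.089

Group means [24.00, 41.00, 36.83, 43.00], grand mean 36.543
SSB = Σnᵢ(x̄ᵢ−x̄)² = 2053.852; SSW = ΣΣ(x−x̄ᵢ)² = 604.833
MSB = 2053.852/3 = 684.6175; MSW = 604.833/31 = 19.5108
F = MSB/MSW = 35.0892
df = (3, 31)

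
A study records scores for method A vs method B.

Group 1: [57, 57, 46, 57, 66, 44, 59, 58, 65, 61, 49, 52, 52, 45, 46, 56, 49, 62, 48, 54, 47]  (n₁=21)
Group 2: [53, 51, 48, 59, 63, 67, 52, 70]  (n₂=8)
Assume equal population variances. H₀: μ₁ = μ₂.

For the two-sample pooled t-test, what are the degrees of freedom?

degrees of freedom = 27

df = n₁ + n₂ − 2 = 21 + 8 − 2 = 27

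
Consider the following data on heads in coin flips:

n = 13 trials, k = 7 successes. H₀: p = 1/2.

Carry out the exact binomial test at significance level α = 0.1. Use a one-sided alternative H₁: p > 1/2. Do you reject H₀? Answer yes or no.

reject H₀: no

Exact binomial: n=13, k=7, p₀=1/2=0.5000
P(X≥7) from Σ C(n,i)·p₀^i·(1−p₀)^(n−i)
p-value (one-sided, H₁ greater) = 0.50000
At α=0.1: p ≥ α → fail to reject H₀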